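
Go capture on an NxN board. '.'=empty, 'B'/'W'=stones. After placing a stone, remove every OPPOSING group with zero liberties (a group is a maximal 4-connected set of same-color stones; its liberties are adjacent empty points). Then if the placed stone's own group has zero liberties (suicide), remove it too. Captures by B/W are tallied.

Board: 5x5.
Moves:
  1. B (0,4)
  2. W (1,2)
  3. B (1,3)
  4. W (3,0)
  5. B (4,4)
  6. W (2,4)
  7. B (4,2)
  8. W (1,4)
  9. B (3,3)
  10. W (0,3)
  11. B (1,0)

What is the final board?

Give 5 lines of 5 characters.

Answer: ...W.
B.WBW
....W
W..B.
..B.B

Derivation:
Move 1: B@(0,4) -> caps B=0 W=0
Move 2: W@(1,2) -> caps B=0 W=0
Move 3: B@(1,3) -> caps B=0 W=0
Move 4: W@(3,0) -> caps B=0 W=0
Move 5: B@(4,4) -> caps B=0 W=0
Move 6: W@(2,4) -> caps B=0 W=0
Move 7: B@(4,2) -> caps B=0 W=0
Move 8: W@(1,4) -> caps B=0 W=0
Move 9: B@(3,3) -> caps B=0 W=0
Move 10: W@(0,3) -> caps B=0 W=1
Move 11: B@(1,0) -> caps B=0 W=1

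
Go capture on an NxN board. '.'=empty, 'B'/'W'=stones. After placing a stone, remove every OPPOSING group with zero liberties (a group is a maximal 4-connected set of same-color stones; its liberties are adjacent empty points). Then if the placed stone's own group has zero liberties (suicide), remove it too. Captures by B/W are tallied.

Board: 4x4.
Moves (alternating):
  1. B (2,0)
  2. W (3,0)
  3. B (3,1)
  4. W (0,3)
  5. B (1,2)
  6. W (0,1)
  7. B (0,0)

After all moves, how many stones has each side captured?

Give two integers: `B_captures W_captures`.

Answer: 1 0

Derivation:
Move 1: B@(2,0) -> caps B=0 W=0
Move 2: W@(3,0) -> caps B=0 W=0
Move 3: B@(3,1) -> caps B=1 W=0
Move 4: W@(0,3) -> caps B=1 W=0
Move 5: B@(1,2) -> caps B=1 W=0
Move 6: W@(0,1) -> caps B=1 W=0
Move 7: B@(0,0) -> caps B=1 W=0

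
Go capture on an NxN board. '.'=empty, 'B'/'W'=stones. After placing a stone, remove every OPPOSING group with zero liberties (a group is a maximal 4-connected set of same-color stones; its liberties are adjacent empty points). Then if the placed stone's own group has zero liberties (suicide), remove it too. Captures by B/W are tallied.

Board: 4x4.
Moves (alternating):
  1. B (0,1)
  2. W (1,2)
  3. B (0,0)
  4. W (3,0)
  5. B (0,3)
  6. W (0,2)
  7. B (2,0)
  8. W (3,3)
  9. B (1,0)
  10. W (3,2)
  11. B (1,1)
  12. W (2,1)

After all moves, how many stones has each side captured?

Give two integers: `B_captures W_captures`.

Move 1: B@(0,1) -> caps B=0 W=0
Move 2: W@(1,2) -> caps B=0 W=0
Move 3: B@(0,0) -> caps B=0 W=0
Move 4: W@(3,0) -> caps B=0 W=0
Move 5: B@(0,3) -> caps B=0 W=0
Move 6: W@(0,2) -> caps B=0 W=0
Move 7: B@(2,0) -> caps B=0 W=0
Move 8: W@(3,3) -> caps B=0 W=0
Move 9: B@(1,0) -> caps B=0 W=0
Move 10: W@(3,2) -> caps B=0 W=0
Move 11: B@(1,1) -> caps B=0 W=0
Move 12: W@(2,1) -> caps B=0 W=5

Answer: 0 5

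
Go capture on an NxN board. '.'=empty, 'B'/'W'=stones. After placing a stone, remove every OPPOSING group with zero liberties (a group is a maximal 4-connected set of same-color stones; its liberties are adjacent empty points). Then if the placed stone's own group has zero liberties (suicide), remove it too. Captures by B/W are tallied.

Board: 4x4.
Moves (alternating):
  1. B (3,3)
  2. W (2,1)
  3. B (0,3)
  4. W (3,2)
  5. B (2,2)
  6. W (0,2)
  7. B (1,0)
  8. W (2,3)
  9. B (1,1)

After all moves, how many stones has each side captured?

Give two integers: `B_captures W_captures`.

Move 1: B@(3,3) -> caps B=0 W=0
Move 2: W@(2,1) -> caps B=0 W=0
Move 3: B@(0,3) -> caps B=0 W=0
Move 4: W@(3,2) -> caps B=0 W=0
Move 5: B@(2,2) -> caps B=0 W=0
Move 6: W@(0,2) -> caps B=0 W=0
Move 7: B@(1,0) -> caps B=0 W=0
Move 8: W@(2,3) -> caps B=0 W=1
Move 9: B@(1,1) -> caps B=0 W=1

Answer: 0 1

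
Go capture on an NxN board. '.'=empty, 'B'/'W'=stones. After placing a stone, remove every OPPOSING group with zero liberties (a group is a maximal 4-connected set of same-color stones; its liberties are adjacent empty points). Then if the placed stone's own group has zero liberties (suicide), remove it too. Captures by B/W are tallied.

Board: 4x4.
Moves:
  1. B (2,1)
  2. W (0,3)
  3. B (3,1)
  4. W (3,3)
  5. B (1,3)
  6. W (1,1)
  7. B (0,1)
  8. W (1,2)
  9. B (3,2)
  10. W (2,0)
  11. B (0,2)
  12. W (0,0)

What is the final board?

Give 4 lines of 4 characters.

Move 1: B@(2,1) -> caps B=0 W=0
Move 2: W@(0,3) -> caps B=0 W=0
Move 3: B@(3,1) -> caps B=0 W=0
Move 4: W@(3,3) -> caps B=0 W=0
Move 5: B@(1,3) -> caps B=0 W=0
Move 6: W@(1,1) -> caps B=0 W=0
Move 7: B@(0,1) -> caps B=0 W=0
Move 8: W@(1,2) -> caps B=0 W=0
Move 9: B@(3,2) -> caps B=0 W=0
Move 10: W@(2,0) -> caps B=0 W=0
Move 11: B@(0,2) -> caps B=1 W=0
Move 12: W@(0,0) -> caps B=1 W=0

Answer: WBB.
.WWB
WB..
.BBW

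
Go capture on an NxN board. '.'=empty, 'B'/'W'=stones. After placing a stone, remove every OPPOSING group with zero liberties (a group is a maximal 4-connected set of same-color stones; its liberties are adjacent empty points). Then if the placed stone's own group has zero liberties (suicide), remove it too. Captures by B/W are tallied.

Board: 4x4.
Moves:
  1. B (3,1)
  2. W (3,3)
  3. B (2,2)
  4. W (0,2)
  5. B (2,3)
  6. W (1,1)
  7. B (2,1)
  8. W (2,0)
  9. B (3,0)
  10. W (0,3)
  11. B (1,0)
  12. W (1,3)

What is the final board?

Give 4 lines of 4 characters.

Move 1: B@(3,1) -> caps B=0 W=0
Move 2: W@(3,3) -> caps B=0 W=0
Move 3: B@(2,2) -> caps B=0 W=0
Move 4: W@(0,2) -> caps B=0 W=0
Move 5: B@(2,3) -> caps B=0 W=0
Move 6: W@(1,1) -> caps B=0 W=0
Move 7: B@(2,1) -> caps B=0 W=0
Move 8: W@(2,0) -> caps B=0 W=0
Move 9: B@(3,0) -> caps B=0 W=0
Move 10: W@(0,3) -> caps B=0 W=0
Move 11: B@(1,0) -> caps B=1 W=0
Move 12: W@(1,3) -> caps B=1 W=0

Answer: ..WW
BW.W
.BBB
BB.W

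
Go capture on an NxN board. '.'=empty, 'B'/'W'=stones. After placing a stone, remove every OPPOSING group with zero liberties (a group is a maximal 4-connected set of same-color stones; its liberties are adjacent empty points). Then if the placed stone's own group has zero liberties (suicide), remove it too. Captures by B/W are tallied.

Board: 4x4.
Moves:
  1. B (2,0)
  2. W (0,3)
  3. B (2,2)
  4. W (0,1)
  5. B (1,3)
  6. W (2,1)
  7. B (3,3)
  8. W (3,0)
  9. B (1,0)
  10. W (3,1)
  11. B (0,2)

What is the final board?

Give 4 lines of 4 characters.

Move 1: B@(2,0) -> caps B=0 W=0
Move 2: W@(0,3) -> caps B=0 W=0
Move 3: B@(2,2) -> caps B=0 W=0
Move 4: W@(0,1) -> caps B=0 W=0
Move 5: B@(1,3) -> caps B=0 W=0
Move 6: W@(2,1) -> caps B=0 W=0
Move 7: B@(3,3) -> caps B=0 W=0
Move 8: W@(3,0) -> caps B=0 W=0
Move 9: B@(1,0) -> caps B=0 W=0
Move 10: W@(3,1) -> caps B=0 W=0
Move 11: B@(0,2) -> caps B=1 W=0

Answer: .WB.
B..B
BWB.
WW.B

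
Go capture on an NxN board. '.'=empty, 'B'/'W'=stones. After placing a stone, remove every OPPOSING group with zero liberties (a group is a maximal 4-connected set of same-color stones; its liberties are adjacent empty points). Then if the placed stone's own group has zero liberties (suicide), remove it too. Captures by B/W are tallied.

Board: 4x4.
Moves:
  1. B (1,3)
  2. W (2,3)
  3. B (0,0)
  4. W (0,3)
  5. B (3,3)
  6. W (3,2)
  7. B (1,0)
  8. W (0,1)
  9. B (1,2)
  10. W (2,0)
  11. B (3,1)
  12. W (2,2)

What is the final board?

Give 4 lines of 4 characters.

Answer: BW.W
B.BB
W.WW
.BW.

Derivation:
Move 1: B@(1,3) -> caps B=0 W=0
Move 2: W@(2,3) -> caps B=0 W=0
Move 3: B@(0,0) -> caps B=0 W=0
Move 4: W@(0,3) -> caps B=0 W=0
Move 5: B@(3,3) -> caps B=0 W=0
Move 6: W@(3,2) -> caps B=0 W=1
Move 7: B@(1,0) -> caps B=0 W=1
Move 8: W@(0,1) -> caps B=0 W=1
Move 9: B@(1,2) -> caps B=0 W=1
Move 10: W@(2,0) -> caps B=0 W=1
Move 11: B@(3,1) -> caps B=0 W=1
Move 12: W@(2,2) -> caps B=0 W=1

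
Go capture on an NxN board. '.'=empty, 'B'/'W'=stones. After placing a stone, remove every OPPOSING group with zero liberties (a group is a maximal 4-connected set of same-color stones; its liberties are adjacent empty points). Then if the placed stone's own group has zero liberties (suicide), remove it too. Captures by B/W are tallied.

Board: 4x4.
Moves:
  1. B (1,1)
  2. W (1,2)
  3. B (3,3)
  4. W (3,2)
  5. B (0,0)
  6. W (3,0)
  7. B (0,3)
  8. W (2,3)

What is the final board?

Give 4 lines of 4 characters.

Answer: B..B
.BW.
...W
W.W.

Derivation:
Move 1: B@(1,1) -> caps B=0 W=0
Move 2: W@(1,2) -> caps B=0 W=0
Move 3: B@(3,3) -> caps B=0 W=0
Move 4: W@(3,2) -> caps B=0 W=0
Move 5: B@(0,0) -> caps B=0 W=0
Move 6: W@(3,0) -> caps B=0 W=0
Move 7: B@(0,3) -> caps B=0 W=0
Move 8: W@(2,3) -> caps B=0 W=1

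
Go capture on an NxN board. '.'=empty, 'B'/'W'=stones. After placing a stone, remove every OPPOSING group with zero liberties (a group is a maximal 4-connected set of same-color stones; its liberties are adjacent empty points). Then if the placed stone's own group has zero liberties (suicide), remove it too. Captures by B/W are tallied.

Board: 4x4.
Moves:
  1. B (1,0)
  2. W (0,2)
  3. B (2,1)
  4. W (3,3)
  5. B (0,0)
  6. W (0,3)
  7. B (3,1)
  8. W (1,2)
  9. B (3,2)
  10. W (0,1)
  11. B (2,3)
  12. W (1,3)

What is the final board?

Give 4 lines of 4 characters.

Answer: BWWW
B.WW
.B.B
.BB.

Derivation:
Move 1: B@(1,0) -> caps B=0 W=0
Move 2: W@(0,2) -> caps B=0 W=0
Move 3: B@(2,1) -> caps B=0 W=0
Move 4: W@(3,3) -> caps B=0 W=0
Move 5: B@(0,0) -> caps B=0 W=0
Move 6: W@(0,3) -> caps B=0 W=0
Move 7: B@(3,1) -> caps B=0 W=0
Move 8: W@(1,2) -> caps B=0 W=0
Move 9: B@(3,2) -> caps B=0 W=0
Move 10: W@(0,1) -> caps B=0 W=0
Move 11: B@(2,3) -> caps B=1 W=0
Move 12: W@(1,3) -> caps B=1 W=0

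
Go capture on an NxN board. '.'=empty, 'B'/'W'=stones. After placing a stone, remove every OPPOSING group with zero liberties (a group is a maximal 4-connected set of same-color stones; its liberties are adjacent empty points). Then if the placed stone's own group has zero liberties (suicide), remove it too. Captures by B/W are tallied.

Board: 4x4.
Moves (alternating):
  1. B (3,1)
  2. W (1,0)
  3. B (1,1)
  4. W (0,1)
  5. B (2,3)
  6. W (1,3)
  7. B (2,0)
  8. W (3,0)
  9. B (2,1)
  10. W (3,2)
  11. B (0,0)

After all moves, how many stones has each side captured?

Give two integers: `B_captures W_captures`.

Answer: 1 0

Derivation:
Move 1: B@(3,1) -> caps B=0 W=0
Move 2: W@(1,0) -> caps B=0 W=0
Move 3: B@(1,1) -> caps B=0 W=0
Move 4: W@(0,1) -> caps B=0 W=0
Move 5: B@(2,3) -> caps B=0 W=0
Move 6: W@(1,3) -> caps B=0 W=0
Move 7: B@(2,0) -> caps B=0 W=0
Move 8: W@(3,0) -> caps B=0 W=0
Move 9: B@(2,1) -> caps B=0 W=0
Move 10: W@(3,2) -> caps B=0 W=0
Move 11: B@(0,0) -> caps B=1 W=0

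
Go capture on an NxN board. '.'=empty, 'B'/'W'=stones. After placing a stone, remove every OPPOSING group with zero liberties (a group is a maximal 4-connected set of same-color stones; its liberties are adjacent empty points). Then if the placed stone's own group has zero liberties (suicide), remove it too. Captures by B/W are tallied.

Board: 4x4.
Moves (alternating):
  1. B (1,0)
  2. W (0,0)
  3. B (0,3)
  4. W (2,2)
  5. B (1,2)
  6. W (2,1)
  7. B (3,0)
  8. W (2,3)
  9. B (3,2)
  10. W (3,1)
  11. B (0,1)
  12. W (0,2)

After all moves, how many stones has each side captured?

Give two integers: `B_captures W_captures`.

Answer: 1 0

Derivation:
Move 1: B@(1,0) -> caps B=0 W=0
Move 2: W@(0,0) -> caps B=0 W=0
Move 3: B@(0,3) -> caps B=0 W=0
Move 4: W@(2,2) -> caps B=0 W=0
Move 5: B@(1,2) -> caps B=0 W=0
Move 6: W@(2,1) -> caps B=0 W=0
Move 7: B@(3,0) -> caps B=0 W=0
Move 8: W@(2,3) -> caps B=0 W=0
Move 9: B@(3,2) -> caps B=0 W=0
Move 10: W@(3,1) -> caps B=0 W=0
Move 11: B@(0,1) -> caps B=1 W=0
Move 12: W@(0,2) -> caps B=1 W=0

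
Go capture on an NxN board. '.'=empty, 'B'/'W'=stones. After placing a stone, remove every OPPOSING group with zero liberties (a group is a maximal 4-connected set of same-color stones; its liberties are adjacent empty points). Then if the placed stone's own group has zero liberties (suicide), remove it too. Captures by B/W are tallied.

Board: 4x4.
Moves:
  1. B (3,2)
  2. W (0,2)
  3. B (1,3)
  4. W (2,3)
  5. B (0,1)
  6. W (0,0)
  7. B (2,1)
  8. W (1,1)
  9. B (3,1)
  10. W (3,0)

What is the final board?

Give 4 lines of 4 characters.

Answer: W.W.
.W.B
.B.W
WBB.

Derivation:
Move 1: B@(3,2) -> caps B=0 W=0
Move 2: W@(0,2) -> caps B=0 W=0
Move 3: B@(1,3) -> caps B=0 W=0
Move 4: W@(2,3) -> caps B=0 W=0
Move 5: B@(0,1) -> caps B=0 W=0
Move 6: W@(0,0) -> caps B=0 W=0
Move 7: B@(2,1) -> caps B=0 W=0
Move 8: W@(1,1) -> caps B=0 W=1
Move 9: B@(3,1) -> caps B=0 W=1
Move 10: W@(3,0) -> caps B=0 W=1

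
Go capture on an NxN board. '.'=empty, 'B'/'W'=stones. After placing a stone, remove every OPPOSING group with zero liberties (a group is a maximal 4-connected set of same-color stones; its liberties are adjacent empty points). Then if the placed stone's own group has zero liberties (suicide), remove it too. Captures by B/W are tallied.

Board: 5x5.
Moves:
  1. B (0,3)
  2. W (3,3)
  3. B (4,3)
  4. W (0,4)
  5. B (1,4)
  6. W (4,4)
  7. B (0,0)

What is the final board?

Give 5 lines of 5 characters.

Answer: B..B.
....B
.....
...W.
...BW

Derivation:
Move 1: B@(0,3) -> caps B=0 W=0
Move 2: W@(3,3) -> caps B=0 W=0
Move 3: B@(4,3) -> caps B=0 W=0
Move 4: W@(0,4) -> caps B=0 W=0
Move 5: B@(1,4) -> caps B=1 W=0
Move 6: W@(4,4) -> caps B=1 W=0
Move 7: B@(0,0) -> caps B=1 W=0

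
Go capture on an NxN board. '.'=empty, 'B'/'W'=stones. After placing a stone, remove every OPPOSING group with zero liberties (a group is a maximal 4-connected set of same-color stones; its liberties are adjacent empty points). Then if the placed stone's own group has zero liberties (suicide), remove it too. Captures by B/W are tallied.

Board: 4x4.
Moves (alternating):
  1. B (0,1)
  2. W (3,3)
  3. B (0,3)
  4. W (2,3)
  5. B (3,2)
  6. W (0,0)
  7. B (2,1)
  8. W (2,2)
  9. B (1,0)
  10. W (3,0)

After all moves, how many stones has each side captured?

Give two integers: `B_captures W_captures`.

Answer: 1 0

Derivation:
Move 1: B@(0,1) -> caps B=0 W=0
Move 2: W@(3,3) -> caps B=0 W=0
Move 3: B@(0,3) -> caps B=0 W=0
Move 4: W@(2,3) -> caps B=0 W=0
Move 5: B@(3,2) -> caps B=0 W=0
Move 6: W@(0,0) -> caps B=0 W=0
Move 7: B@(2,1) -> caps B=0 W=0
Move 8: W@(2,2) -> caps B=0 W=0
Move 9: B@(1,0) -> caps B=1 W=0
Move 10: W@(3,0) -> caps B=1 W=0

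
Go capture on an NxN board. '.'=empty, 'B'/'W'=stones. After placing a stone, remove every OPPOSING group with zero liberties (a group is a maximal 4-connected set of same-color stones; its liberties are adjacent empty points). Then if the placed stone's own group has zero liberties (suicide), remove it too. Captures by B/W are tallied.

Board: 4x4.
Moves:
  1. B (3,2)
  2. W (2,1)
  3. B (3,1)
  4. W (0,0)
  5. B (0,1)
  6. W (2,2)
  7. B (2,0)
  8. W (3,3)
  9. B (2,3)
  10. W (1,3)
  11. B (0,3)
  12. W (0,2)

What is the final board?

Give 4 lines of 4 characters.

Answer: WBW.
...W
BWWB
.BB.

Derivation:
Move 1: B@(3,2) -> caps B=0 W=0
Move 2: W@(2,1) -> caps B=0 W=0
Move 3: B@(3,1) -> caps B=0 W=0
Move 4: W@(0,0) -> caps B=0 W=0
Move 5: B@(0,1) -> caps B=0 W=0
Move 6: W@(2,2) -> caps B=0 W=0
Move 7: B@(2,0) -> caps B=0 W=0
Move 8: W@(3,3) -> caps B=0 W=0
Move 9: B@(2,3) -> caps B=1 W=0
Move 10: W@(1,3) -> caps B=1 W=0
Move 11: B@(0,3) -> caps B=1 W=0
Move 12: W@(0,2) -> caps B=1 W=1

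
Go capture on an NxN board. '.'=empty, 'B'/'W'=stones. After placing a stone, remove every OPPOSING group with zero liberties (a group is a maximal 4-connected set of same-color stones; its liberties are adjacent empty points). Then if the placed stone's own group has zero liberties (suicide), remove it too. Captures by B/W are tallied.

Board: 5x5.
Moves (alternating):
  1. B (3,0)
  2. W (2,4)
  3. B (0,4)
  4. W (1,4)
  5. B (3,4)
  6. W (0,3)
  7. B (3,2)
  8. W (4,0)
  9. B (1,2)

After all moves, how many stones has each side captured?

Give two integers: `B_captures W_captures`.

Move 1: B@(3,0) -> caps B=0 W=0
Move 2: W@(2,4) -> caps B=0 W=0
Move 3: B@(0,4) -> caps B=0 W=0
Move 4: W@(1,4) -> caps B=0 W=0
Move 5: B@(3,4) -> caps B=0 W=0
Move 6: W@(0,3) -> caps B=0 W=1
Move 7: B@(3,2) -> caps B=0 W=1
Move 8: W@(4,0) -> caps B=0 W=1
Move 9: B@(1,2) -> caps B=0 W=1

Answer: 0 1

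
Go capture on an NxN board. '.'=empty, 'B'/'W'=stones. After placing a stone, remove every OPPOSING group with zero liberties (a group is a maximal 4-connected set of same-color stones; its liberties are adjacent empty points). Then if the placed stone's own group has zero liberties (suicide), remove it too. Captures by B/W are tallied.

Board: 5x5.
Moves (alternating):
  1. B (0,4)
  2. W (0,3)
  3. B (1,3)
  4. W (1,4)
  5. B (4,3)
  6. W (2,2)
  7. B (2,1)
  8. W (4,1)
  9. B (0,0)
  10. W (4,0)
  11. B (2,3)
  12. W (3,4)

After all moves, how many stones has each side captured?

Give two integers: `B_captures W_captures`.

Answer: 0 1

Derivation:
Move 1: B@(0,4) -> caps B=0 W=0
Move 2: W@(0,3) -> caps B=0 W=0
Move 3: B@(1,3) -> caps B=0 W=0
Move 4: W@(1,4) -> caps B=0 W=1
Move 5: B@(4,3) -> caps B=0 W=1
Move 6: W@(2,2) -> caps B=0 W=1
Move 7: B@(2,1) -> caps B=0 W=1
Move 8: W@(4,1) -> caps B=0 W=1
Move 9: B@(0,0) -> caps B=0 W=1
Move 10: W@(4,0) -> caps B=0 W=1
Move 11: B@(2,3) -> caps B=0 W=1
Move 12: W@(3,4) -> caps B=0 W=1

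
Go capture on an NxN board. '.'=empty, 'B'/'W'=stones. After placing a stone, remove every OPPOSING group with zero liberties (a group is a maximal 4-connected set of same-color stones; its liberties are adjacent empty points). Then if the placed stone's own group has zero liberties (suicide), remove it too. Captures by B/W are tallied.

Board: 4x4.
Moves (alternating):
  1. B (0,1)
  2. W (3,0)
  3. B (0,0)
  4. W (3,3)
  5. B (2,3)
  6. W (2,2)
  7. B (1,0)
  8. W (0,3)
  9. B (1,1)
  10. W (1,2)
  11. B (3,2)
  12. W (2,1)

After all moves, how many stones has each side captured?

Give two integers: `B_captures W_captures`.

Answer: 1 0

Derivation:
Move 1: B@(0,1) -> caps B=0 W=0
Move 2: W@(3,0) -> caps B=0 W=0
Move 3: B@(0,0) -> caps B=0 W=0
Move 4: W@(3,3) -> caps B=0 W=0
Move 5: B@(2,3) -> caps B=0 W=0
Move 6: W@(2,2) -> caps B=0 W=0
Move 7: B@(1,0) -> caps B=0 W=0
Move 8: W@(0,3) -> caps B=0 W=0
Move 9: B@(1,1) -> caps B=0 W=0
Move 10: W@(1,2) -> caps B=0 W=0
Move 11: B@(3,2) -> caps B=1 W=0
Move 12: W@(2,1) -> caps B=1 W=0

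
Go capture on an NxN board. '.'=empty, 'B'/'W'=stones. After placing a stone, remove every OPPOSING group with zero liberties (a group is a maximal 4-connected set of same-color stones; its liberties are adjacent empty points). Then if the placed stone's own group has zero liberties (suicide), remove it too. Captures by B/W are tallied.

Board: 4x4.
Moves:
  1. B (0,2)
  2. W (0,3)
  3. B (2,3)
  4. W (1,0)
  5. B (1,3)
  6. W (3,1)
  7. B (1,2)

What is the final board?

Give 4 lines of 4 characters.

Answer: ..B.
W.BB
...B
.W..

Derivation:
Move 1: B@(0,2) -> caps B=0 W=0
Move 2: W@(0,3) -> caps B=0 W=0
Move 3: B@(2,3) -> caps B=0 W=0
Move 4: W@(1,0) -> caps B=0 W=0
Move 5: B@(1,3) -> caps B=1 W=0
Move 6: W@(3,1) -> caps B=1 W=0
Move 7: B@(1,2) -> caps B=1 W=0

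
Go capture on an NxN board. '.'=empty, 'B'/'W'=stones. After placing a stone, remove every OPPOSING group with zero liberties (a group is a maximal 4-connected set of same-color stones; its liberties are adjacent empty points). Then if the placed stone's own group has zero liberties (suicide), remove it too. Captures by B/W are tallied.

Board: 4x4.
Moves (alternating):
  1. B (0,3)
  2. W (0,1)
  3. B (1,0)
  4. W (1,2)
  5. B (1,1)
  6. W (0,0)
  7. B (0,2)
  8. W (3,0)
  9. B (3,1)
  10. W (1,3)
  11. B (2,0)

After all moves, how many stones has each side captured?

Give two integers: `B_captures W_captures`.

Answer: 3 0

Derivation:
Move 1: B@(0,3) -> caps B=0 W=0
Move 2: W@(0,1) -> caps B=0 W=0
Move 3: B@(1,0) -> caps B=0 W=0
Move 4: W@(1,2) -> caps B=0 W=0
Move 5: B@(1,1) -> caps B=0 W=0
Move 6: W@(0,0) -> caps B=0 W=0
Move 7: B@(0,2) -> caps B=2 W=0
Move 8: W@(3,0) -> caps B=2 W=0
Move 9: B@(3,1) -> caps B=2 W=0
Move 10: W@(1,3) -> caps B=2 W=0
Move 11: B@(2,0) -> caps B=3 W=0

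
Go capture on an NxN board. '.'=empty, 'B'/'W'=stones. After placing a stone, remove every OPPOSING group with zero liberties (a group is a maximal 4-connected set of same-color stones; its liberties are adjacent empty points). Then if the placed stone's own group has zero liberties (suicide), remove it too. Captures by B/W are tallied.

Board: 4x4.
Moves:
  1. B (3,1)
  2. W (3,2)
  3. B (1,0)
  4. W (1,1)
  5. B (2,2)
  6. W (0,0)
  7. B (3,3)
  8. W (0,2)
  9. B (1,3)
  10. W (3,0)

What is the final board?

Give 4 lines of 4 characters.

Move 1: B@(3,1) -> caps B=0 W=0
Move 2: W@(3,2) -> caps B=0 W=0
Move 3: B@(1,0) -> caps B=0 W=0
Move 4: W@(1,1) -> caps B=0 W=0
Move 5: B@(2,2) -> caps B=0 W=0
Move 6: W@(0,0) -> caps B=0 W=0
Move 7: B@(3,3) -> caps B=1 W=0
Move 8: W@(0,2) -> caps B=1 W=0
Move 9: B@(1,3) -> caps B=1 W=0
Move 10: W@(3,0) -> caps B=1 W=0

Answer: W.W.
BW.B
..B.
WB.B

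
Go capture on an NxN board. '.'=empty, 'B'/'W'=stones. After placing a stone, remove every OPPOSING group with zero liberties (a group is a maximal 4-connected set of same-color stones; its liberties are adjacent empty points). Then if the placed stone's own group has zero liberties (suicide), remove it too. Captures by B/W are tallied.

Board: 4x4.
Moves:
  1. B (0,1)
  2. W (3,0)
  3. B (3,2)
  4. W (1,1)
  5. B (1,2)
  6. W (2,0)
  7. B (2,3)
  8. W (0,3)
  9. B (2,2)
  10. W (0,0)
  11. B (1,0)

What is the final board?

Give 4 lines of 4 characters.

Move 1: B@(0,1) -> caps B=0 W=0
Move 2: W@(3,0) -> caps B=0 W=0
Move 3: B@(3,2) -> caps B=0 W=0
Move 4: W@(1,1) -> caps B=0 W=0
Move 5: B@(1,2) -> caps B=0 W=0
Move 6: W@(2,0) -> caps B=0 W=0
Move 7: B@(2,3) -> caps B=0 W=0
Move 8: W@(0,3) -> caps B=0 W=0
Move 9: B@(2,2) -> caps B=0 W=0
Move 10: W@(0,0) -> caps B=0 W=0
Move 11: B@(1,0) -> caps B=1 W=0

Answer: .B.W
BWB.
W.BB
W.B.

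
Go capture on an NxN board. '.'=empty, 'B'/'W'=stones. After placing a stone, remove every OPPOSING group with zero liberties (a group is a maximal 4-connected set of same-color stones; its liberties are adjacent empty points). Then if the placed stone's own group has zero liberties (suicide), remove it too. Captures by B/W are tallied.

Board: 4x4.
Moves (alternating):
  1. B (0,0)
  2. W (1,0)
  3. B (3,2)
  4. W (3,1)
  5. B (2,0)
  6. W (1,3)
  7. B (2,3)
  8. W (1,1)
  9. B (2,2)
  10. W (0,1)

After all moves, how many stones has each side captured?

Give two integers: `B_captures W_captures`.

Answer: 0 1

Derivation:
Move 1: B@(0,0) -> caps B=0 W=0
Move 2: W@(1,0) -> caps B=0 W=0
Move 3: B@(3,2) -> caps B=0 W=0
Move 4: W@(3,1) -> caps B=0 W=0
Move 5: B@(2,0) -> caps B=0 W=0
Move 6: W@(1,3) -> caps B=0 W=0
Move 7: B@(2,3) -> caps B=0 W=0
Move 8: W@(1,1) -> caps B=0 W=0
Move 9: B@(2,2) -> caps B=0 W=0
Move 10: W@(0,1) -> caps B=0 W=1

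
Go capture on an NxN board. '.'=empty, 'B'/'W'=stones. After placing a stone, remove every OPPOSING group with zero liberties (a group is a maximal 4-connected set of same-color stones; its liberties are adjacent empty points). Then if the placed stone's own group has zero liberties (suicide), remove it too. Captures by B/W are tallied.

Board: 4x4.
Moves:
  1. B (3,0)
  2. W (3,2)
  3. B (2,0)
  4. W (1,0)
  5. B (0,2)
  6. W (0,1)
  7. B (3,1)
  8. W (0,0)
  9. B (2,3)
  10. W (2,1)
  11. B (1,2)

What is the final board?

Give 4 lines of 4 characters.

Answer: WWB.
W.B.
.W.B
..W.

Derivation:
Move 1: B@(3,0) -> caps B=0 W=0
Move 2: W@(3,2) -> caps B=0 W=0
Move 3: B@(2,0) -> caps B=0 W=0
Move 4: W@(1,0) -> caps B=0 W=0
Move 5: B@(0,2) -> caps B=0 W=0
Move 6: W@(0,1) -> caps B=0 W=0
Move 7: B@(3,1) -> caps B=0 W=0
Move 8: W@(0,0) -> caps B=0 W=0
Move 9: B@(2,3) -> caps B=0 W=0
Move 10: W@(2,1) -> caps B=0 W=3
Move 11: B@(1,2) -> caps B=0 W=3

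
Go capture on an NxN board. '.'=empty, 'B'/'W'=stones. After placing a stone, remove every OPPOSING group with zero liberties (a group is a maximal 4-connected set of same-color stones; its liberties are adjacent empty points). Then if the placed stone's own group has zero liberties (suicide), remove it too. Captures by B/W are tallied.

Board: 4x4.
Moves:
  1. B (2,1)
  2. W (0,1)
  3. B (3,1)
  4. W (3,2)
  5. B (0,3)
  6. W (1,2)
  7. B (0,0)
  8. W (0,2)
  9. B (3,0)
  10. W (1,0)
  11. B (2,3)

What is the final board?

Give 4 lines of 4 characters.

Move 1: B@(2,1) -> caps B=0 W=0
Move 2: W@(0,1) -> caps B=0 W=0
Move 3: B@(3,1) -> caps B=0 W=0
Move 4: W@(3,2) -> caps B=0 W=0
Move 5: B@(0,3) -> caps B=0 W=0
Move 6: W@(1,2) -> caps B=0 W=0
Move 7: B@(0,0) -> caps B=0 W=0
Move 8: W@(0,2) -> caps B=0 W=0
Move 9: B@(3,0) -> caps B=0 W=0
Move 10: W@(1,0) -> caps B=0 W=1
Move 11: B@(2,3) -> caps B=0 W=1

Answer: .WWB
W.W.
.B.B
BBW.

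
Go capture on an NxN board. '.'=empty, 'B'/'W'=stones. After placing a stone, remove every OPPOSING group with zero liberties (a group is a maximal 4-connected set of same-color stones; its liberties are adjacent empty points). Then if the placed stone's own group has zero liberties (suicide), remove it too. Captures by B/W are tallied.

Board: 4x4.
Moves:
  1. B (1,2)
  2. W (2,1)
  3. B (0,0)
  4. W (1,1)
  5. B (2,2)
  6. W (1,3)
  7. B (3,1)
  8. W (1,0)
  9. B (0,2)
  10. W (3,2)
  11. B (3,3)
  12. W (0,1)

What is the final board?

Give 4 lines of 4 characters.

Answer: .WB.
WWBW
.WB.
.B.B

Derivation:
Move 1: B@(1,2) -> caps B=0 W=0
Move 2: W@(2,1) -> caps B=0 W=0
Move 3: B@(0,0) -> caps B=0 W=0
Move 4: W@(1,1) -> caps B=0 W=0
Move 5: B@(2,2) -> caps B=0 W=0
Move 6: W@(1,3) -> caps B=0 W=0
Move 7: B@(3,1) -> caps B=0 W=0
Move 8: W@(1,0) -> caps B=0 W=0
Move 9: B@(0,2) -> caps B=0 W=0
Move 10: W@(3,2) -> caps B=0 W=0
Move 11: B@(3,3) -> caps B=1 W=0
Move 12: W@(0,1) -> caps B=1 W=1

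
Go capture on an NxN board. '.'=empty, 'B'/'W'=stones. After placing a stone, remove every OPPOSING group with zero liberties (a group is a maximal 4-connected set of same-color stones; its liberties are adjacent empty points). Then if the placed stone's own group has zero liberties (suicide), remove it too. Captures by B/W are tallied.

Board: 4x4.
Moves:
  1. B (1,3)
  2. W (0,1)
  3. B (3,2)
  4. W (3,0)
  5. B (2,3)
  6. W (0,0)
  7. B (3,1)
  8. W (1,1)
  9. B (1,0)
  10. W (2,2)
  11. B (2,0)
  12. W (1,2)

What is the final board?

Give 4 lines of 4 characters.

Answer: WW..
BWWB
B.WB
.BB.

Derivation:
Move 1: B@(1,3) -> caps B=0 W=0
Move 2: W@(0,1) -> caps B=0 W=0
Move 3: B@(3,2) -> caps B=0 W=0
Move 4: W@(3,0) -> caps B=0 W=0
Move 5: B@(2,3) -> caps B=0 W=0
Move 6: W@(0,0) -> caps B=0 W=0
Move 7: B@(3,1) -> caps B=0 W=0
Move 8: W@(1,1) -> caps B=0 W=0
Move 9: B@(1,0) -> caps B=0 W=0
Move 10: W@(2,2) -> caps B=0 W=0
Move 11: B@(2,0) -> caps B=1 W=0
Move 12: W@(1,2) -> caps B=1 W=0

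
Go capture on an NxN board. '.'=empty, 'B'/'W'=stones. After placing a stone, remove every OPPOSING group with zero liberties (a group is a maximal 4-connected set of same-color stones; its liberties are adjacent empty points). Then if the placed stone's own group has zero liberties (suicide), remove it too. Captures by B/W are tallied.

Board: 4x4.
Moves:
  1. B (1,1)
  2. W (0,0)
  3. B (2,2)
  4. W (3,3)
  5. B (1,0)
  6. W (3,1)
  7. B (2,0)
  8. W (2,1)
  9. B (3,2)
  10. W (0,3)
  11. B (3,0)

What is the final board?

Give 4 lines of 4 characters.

Answer: W..W
BB..
B.B.
B.BW

Derivation:
Move 1: B@(1,1) -> caps B=0 W=0
Move 2: W@(0,0) -> caps B=0 W=0
Move 3: B@(2,2) -> caps B=0 W=0
Move 4: W@(3,3) -> caps B=0 W=0
Move 5: B@(1,0) -> caps B=0 W=0
Move 6: W@(3,1) -> caps B=0 W=0
Move 7: B@(2,0) -> caps B=0 W=0
Move 8: W@(2,1) -> caps B=0 W=0
Move 9: B@(3,2) -> caps B=0 W=0
Move 10: W@(0,3) -> caps B=0 W=0
Move 11: B@(3,0) -> caps B=2 W=0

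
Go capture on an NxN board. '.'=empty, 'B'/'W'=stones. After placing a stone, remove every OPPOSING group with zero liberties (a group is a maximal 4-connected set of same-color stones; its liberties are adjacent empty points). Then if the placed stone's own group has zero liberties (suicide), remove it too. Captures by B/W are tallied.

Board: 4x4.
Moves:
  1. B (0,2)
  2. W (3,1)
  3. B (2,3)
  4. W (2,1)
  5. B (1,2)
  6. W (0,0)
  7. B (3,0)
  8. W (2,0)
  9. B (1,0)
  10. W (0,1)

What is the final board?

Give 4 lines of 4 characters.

Move 1: B@(0,2) -> caps B=0 W=0
Move 2: W@(3,1) -> caps B=0 W=0
Move 3: B@(2,3) -> caps B=0 W=0
Move 4: W@(2,1) -> caps B=0 W=0
Move 5: B@(1,2) -> caps B=0 W=0
Move 6: W@(0,0) -> caps B=0 W=0
Move 7: B@(3,0) -> caps B=0 W=0
Move 8: W@(2,0) -> caps B=0 W=1
Move 9: B@(1,0) -> caps B=0 W=1
Move 10: W@(0,1) -> caps B=0 W=1

Answer: WWB.
B.B.
WW.B
.W..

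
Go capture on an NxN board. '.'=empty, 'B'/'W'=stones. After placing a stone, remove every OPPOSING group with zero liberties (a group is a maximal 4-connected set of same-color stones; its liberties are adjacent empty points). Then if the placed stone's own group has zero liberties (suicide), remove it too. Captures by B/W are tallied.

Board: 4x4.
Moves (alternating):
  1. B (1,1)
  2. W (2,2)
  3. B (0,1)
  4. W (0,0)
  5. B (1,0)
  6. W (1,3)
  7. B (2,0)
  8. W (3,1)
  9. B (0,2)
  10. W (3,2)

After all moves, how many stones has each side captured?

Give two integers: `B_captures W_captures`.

Answer: 1 0

Derivation:
Move 1: B@(1,1) -> caps B=0 W=0
Move 2: W@(2,2) -> caps B=0 W=0
Move 3: B@(0,1) -> caps B=0 W=0
Move 4: W@(0,0) -> caps B=0 W=0
Move 5: B@(1,0) -> caps B=1 W=0
Move 6: W@(1,3) -> caps B=1 W=0
Move 7: B@(2,0) -> caps B=1 W=0
Move 8: W@(3,1) -> caps B=1 W=0
Move 9: B@(0,2) -> caps B=1 W=0
Move 10: W@(3,2) -> caps B=1 W=0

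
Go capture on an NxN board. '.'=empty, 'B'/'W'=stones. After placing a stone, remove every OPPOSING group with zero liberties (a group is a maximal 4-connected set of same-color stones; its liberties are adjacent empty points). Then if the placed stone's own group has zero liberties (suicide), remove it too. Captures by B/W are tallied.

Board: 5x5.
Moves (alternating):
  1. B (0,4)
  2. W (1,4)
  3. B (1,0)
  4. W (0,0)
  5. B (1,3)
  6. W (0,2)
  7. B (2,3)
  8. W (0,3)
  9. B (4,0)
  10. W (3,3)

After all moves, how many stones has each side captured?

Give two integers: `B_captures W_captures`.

Move 1: B@(0,4) -> caps B=0 W=0
Move 2: W@(1,4) -> caps B=0 W=0
Move 3: B@(1,0) -> caps B=0 W=0
Move 4: W@(0,0) -> caps B=0 W=0
Move 5: B@(1,3) -> caps B=0 W=0
Move 6: W@(0,2) -> caps B=0 W=0
Move 7: B@(2,3) -> caps B=0 W=0
Move 8: W@(0,3) -> caps B=0 W=1
Move 9: B@(4,0) -> caps B=0 W=1
Move 10: W@(3,3) -> caps B=0 W=1

Answer: 0 1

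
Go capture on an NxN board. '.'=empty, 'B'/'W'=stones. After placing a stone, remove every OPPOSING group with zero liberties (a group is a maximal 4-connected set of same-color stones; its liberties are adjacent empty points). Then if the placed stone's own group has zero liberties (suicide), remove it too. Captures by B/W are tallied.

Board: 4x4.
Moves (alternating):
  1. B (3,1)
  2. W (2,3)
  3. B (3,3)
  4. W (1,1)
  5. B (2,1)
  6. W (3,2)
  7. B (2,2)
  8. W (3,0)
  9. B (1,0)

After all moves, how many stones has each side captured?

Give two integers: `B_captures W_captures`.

Answer: 0 1

Derivation:
Move 1: B@(3,1) -> caps B=0 W=0
Move 2: W@(2,3) -> caps B=0 W=0
Move 3: B@(3,3) -> caps B=0 W=0
Move 4: W@(1,1) -> caps B=0 W=0
Move 5: B@(2,1) -> caps B=0 W=0
Move 6: W@(3,2) -> caps B=0 W=1
Move 7: B@(2,2) -> caps B=0 W=1
Move 8: W@(3,0) -> caps B=0 W=1
Move 9: B@(1,0) -> caps B=0 W=1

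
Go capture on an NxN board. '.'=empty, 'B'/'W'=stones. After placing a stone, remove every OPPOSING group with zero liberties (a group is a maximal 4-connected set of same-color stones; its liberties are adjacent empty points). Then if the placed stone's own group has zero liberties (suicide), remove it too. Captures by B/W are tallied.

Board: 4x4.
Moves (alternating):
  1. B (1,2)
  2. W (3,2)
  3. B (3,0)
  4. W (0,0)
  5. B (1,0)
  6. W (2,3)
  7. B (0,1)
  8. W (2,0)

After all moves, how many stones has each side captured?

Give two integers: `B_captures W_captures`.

Move 1: B@(1,2) -> caps B=0 W=0
Move 2: W@(3,2) -> caps B=0 W=0
Move 3: B@(3,0) -> caps B=0 W=0
Move 4: W@(0,0) -> caps B=0 W=0
Move 5: B@(1,0) -> caps B=0 W=0
Move 6: W@(2,3) -> caps B=0 W=0
Move 7: B@(0,1) -> caps B=1 W=0
Move 8: W@(2,0) -> caps B=1 W=0

Answer: 1 0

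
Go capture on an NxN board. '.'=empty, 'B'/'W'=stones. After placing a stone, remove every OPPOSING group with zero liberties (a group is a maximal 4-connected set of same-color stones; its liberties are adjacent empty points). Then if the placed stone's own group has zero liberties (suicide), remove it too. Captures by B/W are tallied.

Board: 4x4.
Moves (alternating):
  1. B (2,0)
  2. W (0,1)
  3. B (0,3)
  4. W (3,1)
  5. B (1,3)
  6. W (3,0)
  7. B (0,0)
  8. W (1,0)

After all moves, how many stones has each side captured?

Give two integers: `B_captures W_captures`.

Move 1: B@(2,0) -> caps B=0 W=0
Move 2: W@(0,1) -> caps B=0 W=0
Move 3: B@(0,3) -> caps B=0 W=0
Move 4: W@(3,1) -> caps B=0 W=0
Move 5: B@(1,3) -> caps B=0 W=0
Move 6: W@(3,0) -> caps B=0 W=0
Move 7: B@(0,0) -> caps B=0 W=0
Move 8: W@(1,0) -> caps B=0 W=1

Answer: 0 1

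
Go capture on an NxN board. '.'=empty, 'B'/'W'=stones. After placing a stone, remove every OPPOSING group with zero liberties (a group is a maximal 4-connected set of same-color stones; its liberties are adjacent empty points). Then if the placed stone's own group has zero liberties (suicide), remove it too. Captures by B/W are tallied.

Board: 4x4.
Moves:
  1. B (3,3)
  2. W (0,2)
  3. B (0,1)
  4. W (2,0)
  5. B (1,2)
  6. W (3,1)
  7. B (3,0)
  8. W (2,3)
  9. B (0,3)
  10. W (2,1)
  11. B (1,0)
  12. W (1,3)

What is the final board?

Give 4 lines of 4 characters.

Answer: .B.B
B.BW
WW.W
.W.B

Derivation:
Move 1: B@(3,3) -> caps B=0 W=0
Move 2: W@(0,2) -> caps B=0 W=0
Move 3: B@(0,1) -> caps B=0 W=0
Move 4: W@(2,0) -> caps B=0 W=0
Move 5: B@(1,2) -> caps B=0 W=0
Move 6: W@(3,1) -> caps B=0 W=0
Move 7: B@(3,0) -> caps B=0 W=0
Move 8: W@(2,3) -> caps B=0 W=0
Move 9: B@(0,3) -> caps B=1 W=0
Move 10: W@(2,1) -> caps B=1 W=0
Move 11: B@(1,0) -> caps B=1 W=0
Move 12: W@(1,3) -> caps B=1 W=0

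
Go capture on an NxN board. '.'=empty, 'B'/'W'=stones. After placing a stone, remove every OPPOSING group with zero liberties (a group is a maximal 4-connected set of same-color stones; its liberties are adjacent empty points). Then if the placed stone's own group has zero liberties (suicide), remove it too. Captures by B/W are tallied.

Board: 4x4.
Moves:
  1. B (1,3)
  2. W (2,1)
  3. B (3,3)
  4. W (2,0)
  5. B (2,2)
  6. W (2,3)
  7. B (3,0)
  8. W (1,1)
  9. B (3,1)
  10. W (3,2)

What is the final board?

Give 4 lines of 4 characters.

Answer: ....
.W.B
WWB.
..WB

Derivation:
Move 1: B@(1,3) -> caps B=0 W=0
Move 2: W@(2,1) -> caps B=0 W=0
Move 3: B@(3,3) -> caps B=0 W=0
Move 4: W@(2,0) -> caps B=0 W=0
Move 5: B@(2,2) -> caps B=0 W=0
Move 6: W@(2,3) -> caps B=0 W=0
Move 7: B@(3,0) -> caps B=0 W=0
Move 8: W@(1,1) -> caps B=0 W=0
Move 9: B@(3,1) -> caps B=0 W=0
Move 10: W@(3,2) -> caps B=0 W=2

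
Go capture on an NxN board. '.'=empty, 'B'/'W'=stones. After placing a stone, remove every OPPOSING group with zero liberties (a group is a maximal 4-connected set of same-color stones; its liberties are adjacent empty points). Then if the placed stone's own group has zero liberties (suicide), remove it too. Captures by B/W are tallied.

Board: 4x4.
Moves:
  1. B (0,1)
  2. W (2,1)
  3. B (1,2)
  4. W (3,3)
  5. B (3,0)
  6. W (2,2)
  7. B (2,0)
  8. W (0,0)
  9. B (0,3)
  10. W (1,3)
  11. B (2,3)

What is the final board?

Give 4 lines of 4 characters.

Move 1: B@(0,1) -> caps B=0 W=0
Move 2: W@(2,1) -> caps B=0 W=0
Move 3: B@(1,2) -> caps B=0 W=0
Move 4: W@(3,3) -> caps B=0 W=0
Move 5: B@(3,0) -> caps B=0 W=0
Move 6: W@(2,2) -> caps B=0 W=0
Move 7: B@(2,0) -> caps B=0 W=0
Move 8: W@(0,0) -> caps B=0 W=0
Move 9: B@(0,3) -> caps B=0 W=0
Move 10: W@(1,3) -> caps B=0 W=0
Move 11: B@(2,3) -> caps B=1 W=0

Answer: WB.B
..B.
BWWB
B..W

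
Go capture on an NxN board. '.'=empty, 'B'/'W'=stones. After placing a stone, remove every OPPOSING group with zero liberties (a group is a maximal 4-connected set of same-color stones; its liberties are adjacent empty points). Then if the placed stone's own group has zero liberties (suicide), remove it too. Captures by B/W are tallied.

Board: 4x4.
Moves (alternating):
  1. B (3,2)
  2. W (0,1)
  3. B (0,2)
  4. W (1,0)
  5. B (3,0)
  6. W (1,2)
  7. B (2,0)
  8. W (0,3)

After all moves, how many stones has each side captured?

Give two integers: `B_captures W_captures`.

Move 1: B@(3,2) -> caps B=0 W=0
Move 2: W@(0,1) -> caps B=0 W=0
Move 3: B@(0,2) -> caps B=0 W=0
Move 4: W@(1,0) -> caps B=0 W=0
Move 5: B@(3,0) -> caps B=0 W=0
Move 6: W@(1,2) -> caps B=0 W=0
Move 7: B@(2,0) -> caps B=0 W=0
Move 8: W@(0,3) -> caps B=0 W=1

Answer: 0 1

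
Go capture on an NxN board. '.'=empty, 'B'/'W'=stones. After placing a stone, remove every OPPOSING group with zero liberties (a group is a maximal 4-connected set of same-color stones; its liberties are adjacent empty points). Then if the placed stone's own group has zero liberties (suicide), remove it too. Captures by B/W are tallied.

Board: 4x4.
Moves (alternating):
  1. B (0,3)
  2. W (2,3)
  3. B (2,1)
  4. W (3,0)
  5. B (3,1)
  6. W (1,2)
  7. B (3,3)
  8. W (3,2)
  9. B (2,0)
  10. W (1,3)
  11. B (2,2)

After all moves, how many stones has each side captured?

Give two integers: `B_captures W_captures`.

Answer: 1 1

Derivation:
Move 1: B@(0,3) -> caps B=0 W=0
Move 2: W@(2,3) -> caps B=0 W=0
Move 3: B@(2,1) -> caps B=0 W=0
Move 4: W@(3,0) -> caps B=0 W=0
Move 5: B@(3,1) -> caps B=0 W=0
Move 6: W@(1,2) -> caps B=0 W=0
Move 7: B@(3,3) -> caps B=0 W=0
Move 8: W@(3,2) -> caps B=0 W=1
Move 9: B@(2,0) -> caps B=1 W=1
Move 10: W@(1,3) -> caps B=1 W=1
Move 11: B@(2,2) -> caps B=1 W=1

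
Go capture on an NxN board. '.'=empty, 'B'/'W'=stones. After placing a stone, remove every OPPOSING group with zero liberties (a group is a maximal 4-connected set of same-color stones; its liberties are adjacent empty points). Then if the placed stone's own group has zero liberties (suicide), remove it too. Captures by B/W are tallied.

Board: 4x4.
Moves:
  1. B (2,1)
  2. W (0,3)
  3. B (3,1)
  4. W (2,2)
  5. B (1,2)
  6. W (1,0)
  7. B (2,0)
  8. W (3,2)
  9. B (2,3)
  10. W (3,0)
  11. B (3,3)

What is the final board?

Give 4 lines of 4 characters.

Answer: ...W
W.B.
BB.B
.B.B

Derivation:
Move 1: B@(2,1) -> caps B=0 W=0
Move 2: W@(0,3) -> caps B=0 W=0
Move 3: B@(3,1) -> caps B=0 W=0
Move 4: W@(2,2) -> caps B=0 W=0
Move 5: B@(1,2) -> caps B=0 W=0
Move 6: W@(1,0) -> caps B=0 W=0
Move 7: B@(2,0) -> caps B=0 W=0
Move 8: W@(3,2) -> caps B=0 W=0
Move 9: B@(2,3) -> caps B=0 W=0
Move 10: W@(3,0) -> caps B=0 W=0
Move 11: B@(3,3) -> caps B=2 W=0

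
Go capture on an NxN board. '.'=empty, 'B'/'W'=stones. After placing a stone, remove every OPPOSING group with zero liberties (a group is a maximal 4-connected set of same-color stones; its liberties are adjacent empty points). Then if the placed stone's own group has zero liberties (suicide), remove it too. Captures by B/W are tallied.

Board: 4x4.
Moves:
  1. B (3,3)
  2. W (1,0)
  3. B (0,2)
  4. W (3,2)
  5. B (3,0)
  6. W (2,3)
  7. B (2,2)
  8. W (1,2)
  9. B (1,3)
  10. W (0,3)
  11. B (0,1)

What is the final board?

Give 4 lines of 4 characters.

Answer: .BBW
W.W.
..BW
B.W.

Derivation:
Move 1: B@(3,3) -> caps B=0 W=0
Move 2: W@(1,0) -> caps B=0 W=0
Move 3: B@(0,2) -> caps B=0 W=0
Move 4: W@(3,2) -> caps B=0 W=0
Move 5: B@(3,0) -> caps B=0 W=0
Move 6: W@(2,3) -> caps B=0 W=1
Move 7: B@(2,2) -> caps B=0 W=1
Move 8: W@(1,2) -> caps B=0 W=1
Move 9: B@(1,3) -> caps B=0 W=1
Move 10: W@(0,3) -> caps B=0 W=2
Move 11: B@(0,1) -> caps B=0 W=2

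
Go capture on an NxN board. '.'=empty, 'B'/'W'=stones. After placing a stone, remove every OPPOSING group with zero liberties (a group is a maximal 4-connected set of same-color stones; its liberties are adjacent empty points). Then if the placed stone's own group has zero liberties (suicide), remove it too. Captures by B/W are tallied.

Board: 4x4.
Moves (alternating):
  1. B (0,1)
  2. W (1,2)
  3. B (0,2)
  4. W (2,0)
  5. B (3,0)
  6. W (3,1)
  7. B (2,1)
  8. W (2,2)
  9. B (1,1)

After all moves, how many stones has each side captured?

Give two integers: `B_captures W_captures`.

Answer: 0 1

Derivation:
Move 1: B@(0,1) -> caps B=0 W=0
Move 2: W@(1,2) -> caps B=0 W=0
Move 3: B@(0,2) -> caps B=0 W=0
Move 4: W@(2,0) -> caps B=0 W=0
Move 5: B@(3,0) -> caps B=0 W=0
Move 6: W@(3,1) -> caps B=0 W=1
Move 7: B@(2,1) -> caps B=0 W=1
Move 8: W@(2,2) -> caps B=0 W=1
Move 9: B@(1,1) -> caps B=0 W=1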